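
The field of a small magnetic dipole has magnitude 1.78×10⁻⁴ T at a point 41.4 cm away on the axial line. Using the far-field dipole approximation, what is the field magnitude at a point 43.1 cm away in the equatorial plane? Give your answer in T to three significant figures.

Dipole fields scale as 1/r³ in the far field.
The axial field is twice the equatorial field at the same r, so the geometry factor is 1/2.
B₂ = B₁ · (1/2) · (r₁/r₂)³ = 1.78×10⁻⁴ · 0.5 · (41.4/43.1)³.
(r₁/r₂)³ = (0.9606)³ = 0.8863.
B₂ ≈ 7.888×10⁻⁵ T.

B ≈ 7.89×10⁻⁵ T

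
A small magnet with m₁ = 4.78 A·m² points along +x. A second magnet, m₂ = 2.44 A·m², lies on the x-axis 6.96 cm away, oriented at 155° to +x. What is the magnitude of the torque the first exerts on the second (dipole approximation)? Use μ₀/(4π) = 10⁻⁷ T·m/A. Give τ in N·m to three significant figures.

Dipole B is on the axis of dipole A, so B₁ there is axial: B₁ = (μ₀/4π)·2m₁/r³ along +x.
B₁ = 2(10⁻⁷)(4.78)/(0.0696)³ = 0.002836 T.
τ = m₂ B₁ sinθ.
τ = (2.44)(0.002836)·sin155° = 0.002924 N·m.

τ ≈ 0.00292 N·m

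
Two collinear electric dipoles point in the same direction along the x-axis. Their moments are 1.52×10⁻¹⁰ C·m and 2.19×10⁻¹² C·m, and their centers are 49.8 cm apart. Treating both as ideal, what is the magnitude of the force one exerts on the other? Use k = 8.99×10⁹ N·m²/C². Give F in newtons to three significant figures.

On-axis field of dipole 1 at distance r: E = 2kp₁/r³. Force on dipole 2 is F = p₂·dE/dr (gradient along axis).
dE/dr = −6kp₁/r⁴, so |F| = 6kp₁p₂/r⁴ (attractive for aligned moments).
F = 6(8.99×10⁹)(1.52×10⁻¹⁰)(2.19×10⁻¹²)/(0.498)⁴ = 2.919×10⁻¹⁰ N.

F ≈ 2.92×10⁻¹⁰ N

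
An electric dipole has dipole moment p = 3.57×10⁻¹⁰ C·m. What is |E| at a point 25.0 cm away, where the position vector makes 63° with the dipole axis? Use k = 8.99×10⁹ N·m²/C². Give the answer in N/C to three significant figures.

E ≈ 261 N/C

At angle θ the dipole field magnitude is E = (kp/r³)·√(1 + 3cos²θ).
kp/r³ = (8.99×10⁹)(3.57×10⁻¹⁰) / (0.250)³ = 205.4 N/C.
√(1 + 3cos²63°) = √(1 + 3·0.2061) = √1.6183 ≈ 1.2721.
E ≈ 205.4 × 1.272 = 261.3 N/C.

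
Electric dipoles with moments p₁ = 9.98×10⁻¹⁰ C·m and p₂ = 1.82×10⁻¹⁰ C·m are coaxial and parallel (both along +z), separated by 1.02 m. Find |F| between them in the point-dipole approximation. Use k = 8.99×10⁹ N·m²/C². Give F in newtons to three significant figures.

On-axis field of dipole 1 at distance r: E = 2kp₁/r³. Force on dipole 2 is F = p₂·dE/dr (gradient along axis).
dE/dr = −6kp₁/r⁴, so |F| = 6kp₁p₂/r⁴ (attractive for aligned moments).
F = 6(8.99×10⁹)(9.98×10⁻¹⁰)(1.82×10⁻¹⁰)/(1.02)⁴ = 9.051×10⁻⁹ N.

F ≈ 9.05×10⁻⁹ N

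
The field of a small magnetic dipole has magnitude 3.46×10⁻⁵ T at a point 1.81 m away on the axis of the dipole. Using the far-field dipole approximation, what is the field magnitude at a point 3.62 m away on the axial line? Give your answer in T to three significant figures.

B ≈ 4.32×10⁻⁶ T

Dipole fields scale as 1/r³ in the far field; the geometry is the same at both points.
B₂ = B₁ · (r₁/r₂)³ = 3.46×10⁻⁵ · (1.81/3.62)³.
(r₁/r₂)³ = (0.5)³ = 0.125.
B₂ ≈ 4.325×10⁻⁶ T.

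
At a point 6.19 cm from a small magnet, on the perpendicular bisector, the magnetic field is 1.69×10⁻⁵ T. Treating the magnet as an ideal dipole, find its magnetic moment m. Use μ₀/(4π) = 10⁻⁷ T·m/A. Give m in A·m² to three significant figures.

m ≈ 0.0401 A·m²

In the equatorial plane B = (μ₀/4π)·m/r³, so m = Br³·4π/(μ₀).
m = (1.69×10⁻⁵)·(0.0619)³ / (10⁻⁷) = 0.04008 A·m².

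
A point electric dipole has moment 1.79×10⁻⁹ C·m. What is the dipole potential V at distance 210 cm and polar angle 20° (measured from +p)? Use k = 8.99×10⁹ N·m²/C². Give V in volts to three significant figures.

The dipole potential is V = kp cosθ / r².
V = (8.99×10⁹)(1.79×10⁻⁹)·cos20° / (2.10)² = 3.429 V.

V ≈ 3.43 V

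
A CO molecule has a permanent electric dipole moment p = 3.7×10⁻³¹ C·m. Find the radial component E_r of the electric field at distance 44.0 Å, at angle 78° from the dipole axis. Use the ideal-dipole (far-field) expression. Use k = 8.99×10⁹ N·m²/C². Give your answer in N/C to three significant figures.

For a dipole, E_r = (2kp cosθ)/r³.
kp/r³ = (8.99×10⁹)(3.70×10⁻³¹)/(4.40×10⁻⁹)³ = 3.905×10⁴ N/C.
E_r = 2·3.905×10⁴·cos78° = 1.624×10⁴ N/C.

E_r ≈ 1.62×10⁴ N/C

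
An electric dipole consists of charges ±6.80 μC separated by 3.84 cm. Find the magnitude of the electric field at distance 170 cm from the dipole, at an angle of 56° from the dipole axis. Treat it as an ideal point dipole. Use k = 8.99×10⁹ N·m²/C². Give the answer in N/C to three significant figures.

E ≈ 665 N/C

Dipole moment p = qd = (6.80×10⁻⁶ C)(0.0384 m) = 2.611×10⁻⁷ C·m.
At angle θ the dipole field magnitude is E = (kp/r³)·√(1 + 3cos²θ).
kp/r³ = (8.99×10⁹)(2.611×10⁻⁷) / (1.70)³ = 477.8 N/C.
√(1 + 3cos²56°) = √(1 + 3·0.3127) = √1.9381 ≈ 1.3922.
E ≈ 477.8 × 1.392 = 665.1 N/C.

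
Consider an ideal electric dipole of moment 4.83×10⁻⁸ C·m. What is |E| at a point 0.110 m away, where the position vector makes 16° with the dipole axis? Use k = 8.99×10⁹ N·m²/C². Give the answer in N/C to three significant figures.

E ≈ 6.34×10⁵ N/C

At angle θ the dipole field magnitude is E = (kp/r³)·√(1 + 3cos²θ).
kp/r³ = (8.99×10⁹)(4.83×10⁻⁸) / (0.110)³ = 3.262×10⁵ N/C.
√(1 + 3cos²16°) = √(1 + 3·0.9240) = √3.7721 ≈ 1.9422.
E ≈ 3.262×10⁵ × 1.942 = 6.336×10⁵ N/C.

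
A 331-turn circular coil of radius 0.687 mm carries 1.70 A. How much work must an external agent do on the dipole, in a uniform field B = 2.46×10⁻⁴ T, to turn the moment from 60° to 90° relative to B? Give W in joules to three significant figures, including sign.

m = NIA = NIπa² = 331·(1.70)·π·(6.87×10⁻⁴)² = 8.343×10⁻⁴ A·m².
W_ext = ΔU = −mB cosθ₂ + mB cosθ₁ = mB(cosθ₁ − cosθ₂).
W = (8.343×10⁻⁴)(2.46×10⁻⁴)·(cos60° − cos90°) = (2.052×10⁻⁷)·(+0.5000) = 1.026×10⁻⁷ J.

W ≈ 1.03×10⁻⁷ J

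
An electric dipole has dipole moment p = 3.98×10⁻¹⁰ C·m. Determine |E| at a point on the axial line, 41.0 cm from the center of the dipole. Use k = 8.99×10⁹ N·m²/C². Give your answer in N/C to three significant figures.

E ≈ 104 N/C

On the dipole axis E = 2kp/r³.
E = 2·(8.99×10⁹)(3.98×10⁻¹⁰) / (0.410)³ = 103.8 N/C.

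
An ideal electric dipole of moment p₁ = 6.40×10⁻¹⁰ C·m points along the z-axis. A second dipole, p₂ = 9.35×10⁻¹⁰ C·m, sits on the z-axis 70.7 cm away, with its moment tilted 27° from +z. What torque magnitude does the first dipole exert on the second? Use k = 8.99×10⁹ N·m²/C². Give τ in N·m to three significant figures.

τ ≈ 1.38×10⁻⁸ N·m

The second dipole sits on the axis of the first, so the field there is axial: E₁ = 2kp₁/r³ along +z.
E₁ = 2(8.99×10⁹)(6.40×10⁻¹⁰)/(0.707)³ = 32.56 N/C.
Torque on the second dipole: τ = p₂ E₁ sinθ.
τ = (9.35×10⁻¹⁰)(32.56)·sin27° = 1.382×10⁻⁸ N·m.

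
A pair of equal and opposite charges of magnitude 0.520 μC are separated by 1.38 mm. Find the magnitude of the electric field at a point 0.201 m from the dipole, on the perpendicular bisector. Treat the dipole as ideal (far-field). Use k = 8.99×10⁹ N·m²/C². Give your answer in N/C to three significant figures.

E ≈ 794 N/C

Dipole moment p = qd = (5.20×10⁻⁷ C)(0.00138 m) = 7.176×10⁻¹⁰ C·m.
On the perpendicular bisector E = kp/r³ (half the axial value at the same distance).
E = (8.99×10⁹)(7.176×10⁻¹⁰) / (0.201)³ = 794.4 N/C.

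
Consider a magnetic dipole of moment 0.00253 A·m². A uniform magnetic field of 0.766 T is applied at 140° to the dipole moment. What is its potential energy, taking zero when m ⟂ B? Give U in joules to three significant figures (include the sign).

U = −m·B = −mB cosθ.
U = −(0.00253)(0.766)·cos140° = 0.001485 J.

U ≈ 0.00148 J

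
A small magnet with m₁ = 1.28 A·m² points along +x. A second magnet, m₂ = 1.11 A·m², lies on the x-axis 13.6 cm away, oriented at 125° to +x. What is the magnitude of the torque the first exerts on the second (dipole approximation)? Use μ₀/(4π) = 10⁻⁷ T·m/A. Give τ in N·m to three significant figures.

Dipole B is on the axis of dipole A, so B₁ there is axial: B₁ = (μ₀/4π)·2m₁/r³ along +x.
B₁ = 2(10⁻⁷)(1.28)/(0.136)³ = 1.018×10⁻⁴ T.
τ = m₂ B₁ sinθ.
τ = (1.11)(1.018×10⁻⁴)·sin125° = 9.254×10⁻⁵ N·m.

τ ≈ 9.25×10⁻⁵ N·m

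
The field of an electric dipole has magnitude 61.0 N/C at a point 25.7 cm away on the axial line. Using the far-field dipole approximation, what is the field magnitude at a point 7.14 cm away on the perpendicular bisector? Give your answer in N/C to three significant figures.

Dipole fields scale as 1/r³ in the far field.
The axial field is twice the equatorial field at the same r, so the geometry factor is 1/2.
E₂ = E₁ · (1/2) · (r₁/r₂)³ = 61.0 · 0.5 · (25.7/7.14)³.
(r₁/r₂)³ = (3.599)³ = 46.63.
E₂ ≈ 1422 N/C.

E ≈ 1420 N/C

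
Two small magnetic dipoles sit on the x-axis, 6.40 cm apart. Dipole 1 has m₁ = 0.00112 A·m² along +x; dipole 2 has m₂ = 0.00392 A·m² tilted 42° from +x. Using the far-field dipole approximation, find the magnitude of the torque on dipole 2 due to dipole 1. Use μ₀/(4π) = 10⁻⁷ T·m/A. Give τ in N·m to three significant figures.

Dipole B is on the axis of dipole A, so B₁ there is axial: B₁ = (μ₀/4π)·2m₁/r³ along +x.
B₁ = 2(10⁻⁷)(0.00112)/(0.0640)³ = 8.545×10⁻⁷ T.
τ = m₂ B₁ sinθ.
τ = (0.00392)(8.545×10⁻⁷)·sin42° = 2.241×10⁻⁹ N·m.

τ ≈ 2.24×10⁻⁹ N·m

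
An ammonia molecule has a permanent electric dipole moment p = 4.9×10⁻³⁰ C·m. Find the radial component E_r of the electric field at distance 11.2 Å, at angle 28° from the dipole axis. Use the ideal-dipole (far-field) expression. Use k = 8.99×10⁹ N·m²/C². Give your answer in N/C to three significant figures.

For a dipole, E_r = (2kp cosθ)/r³.
kp/r³ = (8.99×10⁹)(4.90×10⁻³⁰)/(1.12×10⁻⁹)³ = 3.135×10⁷ N/C.
E_r = 2·3.135×10⁷·cos28° = 5.537×10⁷ N/C.

E_r ≈ 5.54×10⁷ N/C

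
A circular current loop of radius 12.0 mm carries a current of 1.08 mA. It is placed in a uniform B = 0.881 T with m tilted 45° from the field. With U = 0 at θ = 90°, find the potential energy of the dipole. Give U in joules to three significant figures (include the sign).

U ≈ -3.04×10⁻⁷ J

Magnetic moment m = IA = Iπa² = (0.00108)·π·(0.0120)² = 4.886×10⁻⁷ A·m².
U = −m·B = −mB cosθ.
U = −(4.886×10⁻⁷)(0.881)·cos45° = -3.044×10⁻⁷ J.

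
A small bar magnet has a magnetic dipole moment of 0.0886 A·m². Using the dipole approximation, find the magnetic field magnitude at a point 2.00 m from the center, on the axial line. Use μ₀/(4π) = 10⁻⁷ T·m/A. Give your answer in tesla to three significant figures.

On axis B = (μ₀/4π)·2m/r³.
B = 2·(10⁻⁷)·(0.0886) / (2.00)³ = 2.215×10⁻⁹ T.

B ≈ 2.22×10⁻⁹ T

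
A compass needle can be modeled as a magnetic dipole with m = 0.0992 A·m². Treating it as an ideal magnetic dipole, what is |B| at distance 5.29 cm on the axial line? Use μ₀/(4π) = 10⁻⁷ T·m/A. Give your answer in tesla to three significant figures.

B ≈ 1.34×10⁻⁴ T

On axis B = (μ₀/4π)·2m/r³.
B = 2·(10⁻⁷)·(0.0992) / (0.0529)³ = 1.340×10⁻⁴ T.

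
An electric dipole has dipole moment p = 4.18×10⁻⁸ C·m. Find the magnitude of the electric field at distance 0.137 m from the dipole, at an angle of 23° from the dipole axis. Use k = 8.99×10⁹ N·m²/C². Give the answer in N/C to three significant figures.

E ≈ 2.75×10⁵ N/C

At angle θ the dipole field magnitude is E = (kp/r³)·√(1 + 3cos²θ).
kp/r³ = (8.99×10⁹)(4.18×10⁻⁸) / (0.137)³ = 1.461×10⁵ N/C.
√(1 + 3cos²23°) = √(1 + 3·0.8473) = √3.5420 ≈ 1.8820.
E ≈ 1.461×10⁵ × 1.882 = 2.750×10⁵ N/C.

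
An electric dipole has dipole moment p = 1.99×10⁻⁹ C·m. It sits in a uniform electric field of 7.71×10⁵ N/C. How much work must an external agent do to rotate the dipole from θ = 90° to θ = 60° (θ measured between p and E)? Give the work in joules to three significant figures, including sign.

W ≈ -7.67×10⁻⁴ J

W_ext = ΔU = U(θ₂) − U(θ₁) = −pE cosθ₂ − (−pE cosθ₁) = pE(cosθ₁ − cosθ₂).
W = (1.99×10⁻⁹)(7.71×10⁵)·(cos90° − cos60°) = (0.001534)·(-0.5000) = -7.671×10⁻⁴ J.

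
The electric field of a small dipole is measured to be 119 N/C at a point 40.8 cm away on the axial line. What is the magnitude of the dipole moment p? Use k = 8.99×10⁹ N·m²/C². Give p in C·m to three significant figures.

On axis E = 2kp/r³, so p = Er³/(2k).
p = (119)·(0.408)³ / (2·8.99×10⁹) = 4.495×10⁻¹⁰ C·m.

p ≈ 4.50×10⁻¹⁰ C·m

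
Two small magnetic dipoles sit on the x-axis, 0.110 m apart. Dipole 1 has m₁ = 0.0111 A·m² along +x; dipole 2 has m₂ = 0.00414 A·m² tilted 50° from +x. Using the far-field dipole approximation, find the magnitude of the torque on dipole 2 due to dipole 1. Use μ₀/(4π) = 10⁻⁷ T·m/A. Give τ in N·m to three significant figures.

τ ≈ 5.29×10⁻⁹ N·m

Dipole B is on the axis of dipole A, so B₁ there is axial: B₁ = (μ₀/4π)·2m₁/r³ along +x.
B₁ = 2(10⁻⁷)(0.0111)/(0.110)³ = 1.668×10⁻⁶ T.
τ = m₂ B₁ sinθ.
τ = (0.00414)(1.668×10⁻⁶)·sin50° = 5.290×10⁻⁹ N·m.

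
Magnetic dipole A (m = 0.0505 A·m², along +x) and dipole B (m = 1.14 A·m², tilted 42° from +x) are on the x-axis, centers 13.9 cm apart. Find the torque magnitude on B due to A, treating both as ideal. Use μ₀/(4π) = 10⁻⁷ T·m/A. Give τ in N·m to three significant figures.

Dipole B is on the axis of dipole A, so B₁ there is axial: B₁ = (μ₀/4π)·2m₁/r³ along +x.
B₁ = 2(10⁻⁷)(0.0505)/(0.139)³ = 3.761×10⁻⁶ T.
τ = m₂ B₁ sinθ.
τ = (1.14)(3.761×10⁻⁶)·sin42° = 2.869×10⁻⁶ N·m.

τ ≈ 2.87×10⁻⁶ N·m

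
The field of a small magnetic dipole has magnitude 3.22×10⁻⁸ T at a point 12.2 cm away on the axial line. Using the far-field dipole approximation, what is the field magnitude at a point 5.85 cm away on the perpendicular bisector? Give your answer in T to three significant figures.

B ≈ 1.46×10⁻⁷ T

Dipole fields scale as 1/r³ in the far field.
The axial field is twice the equatorial field at the same r, so the geometry factor is 1/2.
B₂ = B₁ · (1/2) · (r₁/r₂)³ = 3.22×10⁻⁸ · 0.5 · (12.2/5.85)³.
(r₁/r₂)³ = (2.085)³ = 9.07.
B₂ ≈ 1.460×10⁻⁷ T.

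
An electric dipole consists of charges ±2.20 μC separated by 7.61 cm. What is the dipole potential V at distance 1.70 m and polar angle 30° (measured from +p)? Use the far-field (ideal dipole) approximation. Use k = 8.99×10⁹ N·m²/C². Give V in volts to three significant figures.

Dipole moment p = qd = (2.20×10⁻⁶ C)(0.0761 m) = 1.674×10⁻⁷ C·m.
The dipole potential is V = kp cosθ / r².
V = (8.99×10⁹)(1.674×10⁻⁷)·cos30° / (1.70)² = 451.0 V.

V ≈ 451 V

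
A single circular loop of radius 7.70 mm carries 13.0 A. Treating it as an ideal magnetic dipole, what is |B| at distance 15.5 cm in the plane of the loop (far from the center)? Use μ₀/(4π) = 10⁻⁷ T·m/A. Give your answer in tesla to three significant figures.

Magnetic moment m = IA = Iπa² = (13.0)·π·(0.00770)² = 0.002421 A·m².
In the equatorial plane B = (μ₀/4π)·m/r³ (half the axial value).
B = (10⁻⁷)·(0.002421) / (0.155)³ = 6.501×10⁻⁸ T.

B ≈ 6.50×10⁻⁸ T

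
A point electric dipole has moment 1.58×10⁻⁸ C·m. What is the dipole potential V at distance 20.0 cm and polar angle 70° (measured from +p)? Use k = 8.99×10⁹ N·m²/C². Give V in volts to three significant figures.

The dipole potential is V = kp cosθ / r².
V = (8.99×10⁹)(1.58×10⁻⁸)·cos70° / (0.200)² = 1215 V.

V ≈ 1210 V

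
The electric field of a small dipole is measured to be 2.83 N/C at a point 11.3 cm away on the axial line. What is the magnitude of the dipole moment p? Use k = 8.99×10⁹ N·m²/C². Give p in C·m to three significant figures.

p ≈ 2.27×10⁻¹³ C·m

On axis E = 2kp/r³, so p = Er³/(2k).
p = (2.83)·(0.113)³ / (2·8.99×10⁹) = 2.271×10⁻¹³ C·m.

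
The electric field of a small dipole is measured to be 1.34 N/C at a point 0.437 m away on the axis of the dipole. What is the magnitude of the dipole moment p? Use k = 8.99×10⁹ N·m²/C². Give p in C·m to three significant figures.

p ≈ 6.22×10⁻¹² C·m

On axis E = 2kp/r³, so p = Er³/(2k).
p = (1.34)·(0.437)³ / (2·8.99×10⁹) = 6.220×10⁻¹² C·m.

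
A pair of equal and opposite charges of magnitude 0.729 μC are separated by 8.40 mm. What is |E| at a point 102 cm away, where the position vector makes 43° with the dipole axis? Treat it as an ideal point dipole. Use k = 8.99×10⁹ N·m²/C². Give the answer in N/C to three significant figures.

Dipole moment p = qd = (7.29×10⁻⁷ C)(0.00840 m) = 6.124×10⁻⁹ C·m.
At angle θ the dipole field magnitude is E = (kp/r³)·√(1 + 3cos²θ).
kp/r³ = (8.99×10⁹)(6.124×10⁻⁹) / (1.02)³ = 51.88 N/C.
√(1 + 3cos²43°) = √(1 + 3·0.5349) = √2.6046 ≈ 1.6139.
E ≈ 51.88 × 1.614 = 83.73 N/C.

E ≈ 83.7 N/C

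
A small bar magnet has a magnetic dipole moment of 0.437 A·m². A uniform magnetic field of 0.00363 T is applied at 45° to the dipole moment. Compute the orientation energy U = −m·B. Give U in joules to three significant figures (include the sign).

U = −m·B = −mB cosθ.
U = −(0.437)(0.00363)·cos45° = -0.001122 J.

U ≈ -0.00112 J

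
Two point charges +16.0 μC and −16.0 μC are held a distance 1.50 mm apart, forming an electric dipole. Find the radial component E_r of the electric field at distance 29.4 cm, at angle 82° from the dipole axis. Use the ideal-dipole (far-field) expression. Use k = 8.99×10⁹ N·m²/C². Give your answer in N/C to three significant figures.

Dipole moment p = qd = (1.60×10⁻⁵ C)(0.00150 m) = 2.40×10⁻⁸ C·m.
For a dipole, E_r = (2kp cosθ)/r³.
kp/r³ = (8.99×10⁹)(2.40×10⁻⁸)/(0.294)³ = 8490 N/C.
E_r = 2·8490·cos82° = 2363 N/C.

E_r ≈ 2360 N/C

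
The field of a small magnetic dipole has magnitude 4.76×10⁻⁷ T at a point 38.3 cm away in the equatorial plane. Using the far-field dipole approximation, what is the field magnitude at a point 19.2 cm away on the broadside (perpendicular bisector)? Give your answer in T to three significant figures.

B ≈ 3.78×10⁻⁶ T

Dipole fields scale as 1/r³ in the far field; the geometry is the same at both points.
B₂ = B₁ · (r₁/r₂)³ = 4.76×10⁻⁷ · (38.3/19.2)³.
(r₁/r₂)³ = (1.995)³ = 7.938.
B₂ ≈ 3.778×10⁻⁶ T.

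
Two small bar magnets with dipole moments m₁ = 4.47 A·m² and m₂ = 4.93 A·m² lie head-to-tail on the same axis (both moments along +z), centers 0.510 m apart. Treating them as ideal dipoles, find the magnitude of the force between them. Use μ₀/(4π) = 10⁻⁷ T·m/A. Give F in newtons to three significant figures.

F ≈ 1.95×10⁻⁴ N

On-axis B of dipole 1: B = (μ₀/4π)·2m₁/r³. Force on dipole 2: F = m₂·dB/dr.
dB/dr = −(μ₀/4π)·6m₁/r⁴, so |F| = (μ₀/4π)·6m₁m₂/r⁴.
F = 6(10⁻⁷)(4.47)(4.93)/(0.510)⁴ = 1.954×10⁻⁴ N.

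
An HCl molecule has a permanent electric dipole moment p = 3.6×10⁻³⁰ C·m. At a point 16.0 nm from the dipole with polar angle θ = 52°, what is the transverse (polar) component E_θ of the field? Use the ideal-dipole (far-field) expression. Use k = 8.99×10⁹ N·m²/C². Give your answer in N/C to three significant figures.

For a dipole, E_θ = (kp sinθ)/r³.
kp/r³ = (8.99×10⁹)(3.60×10⁻³⁰)/(1.60×10⁻⁸)³ = 7901 N/C.
E_θ = 7901·sin52° = 6226 N/C.

E_θ ≈ 6230 N/C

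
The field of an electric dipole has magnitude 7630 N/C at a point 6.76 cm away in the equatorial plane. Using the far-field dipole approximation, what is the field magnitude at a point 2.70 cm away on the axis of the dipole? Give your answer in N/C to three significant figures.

Dipole fields scale as 1/r³ in the far field.
The axial field is twice the equatorial field at the same r, so the geometry factor is 2/1.
E₂ = E₁ · (2/1) · (r₁/r₂)³ = 7630 · 2 · (6.76/2.70)³.
(r₁/r₂)³ = (2.504)³ = 15.69.
E₂ ≈ 2.395×10⁵ N/C.

E ≈ 2.39×10⁵ N/C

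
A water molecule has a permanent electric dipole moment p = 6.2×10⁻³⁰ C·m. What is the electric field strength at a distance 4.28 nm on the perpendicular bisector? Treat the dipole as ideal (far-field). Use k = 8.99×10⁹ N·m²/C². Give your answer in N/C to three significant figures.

On the perpendicular bisector E = kp/r³ (half the axial value at the same distance).
E = (8.99×10⁹)(6.20×10⁻³⁰) / (4.28×10⁻⁹)³ = 7.109×10⁵ N/C.

E ≈ 7.11×10⁵ N/C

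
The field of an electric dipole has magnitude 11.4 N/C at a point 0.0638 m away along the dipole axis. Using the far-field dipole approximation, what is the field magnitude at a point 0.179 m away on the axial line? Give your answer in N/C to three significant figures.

Dipole fields scale as 1/r³ in the far field; the geometry is the same at both points.
E₂ = E₁ · (r₁/r₂)³ = 11.4 · (0.0638/0.179)³.
(r₁/r₂)³ = (0.3564)³ = 0.04528.
E₂ ≈ 0.5162 N/C.

E ≈ 0.516 N/C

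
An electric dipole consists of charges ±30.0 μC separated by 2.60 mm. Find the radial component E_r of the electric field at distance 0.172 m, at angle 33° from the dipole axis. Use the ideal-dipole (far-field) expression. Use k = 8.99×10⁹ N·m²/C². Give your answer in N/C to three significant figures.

Dipole moment p = qd = (3.00×10⁻⁵ C)(0.00260 m) = 7.80×10⁻⁸ C·m.
For a dipole, E_r = (2kp cosθ)/r³.
kp/r³ = (8.99×10⁹)(7.80×10⁻⁸)/(0.172)³ = 1.378×10⁵ N/C.
E_r = 2·1.378×10⁵·cos33° = 2.311×10⁵ N/C.

E_r ≈ 2.31×10⁵ N/C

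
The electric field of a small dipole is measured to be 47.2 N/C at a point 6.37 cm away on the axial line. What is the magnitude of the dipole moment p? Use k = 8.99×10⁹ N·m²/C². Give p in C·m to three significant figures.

On axis E = 2kp/r³, so p = Er³/(2k).
p = (47.2)·(0.0637)³ / (2·8.99×10⁹) = 6.785×10⁻¹³ C·m.

p ≈ 6.79×10⁻¹³ C·m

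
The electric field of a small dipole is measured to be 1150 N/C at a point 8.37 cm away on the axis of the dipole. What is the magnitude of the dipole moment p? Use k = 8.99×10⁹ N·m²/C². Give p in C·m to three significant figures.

On axis E = 2kp/r³, so p = Er³/(2k).
p = (1150)·(0.0837)³ / (2·8.99×10⁹) = 3.750×10⁻¹¹ C·m.

p ≈ 3.75×10⁻¹¹ C·m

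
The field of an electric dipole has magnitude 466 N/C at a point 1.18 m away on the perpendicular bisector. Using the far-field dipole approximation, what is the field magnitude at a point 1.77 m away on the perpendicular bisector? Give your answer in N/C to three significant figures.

Dipole fields scale as 1/r³ in the far field; the geometry is the same at both points.
E₂ = E₁ · (r₁/r₂)³ = 466 · (1.18/1.77)³.
(r₁/r₂)³ = (0.6667)³ = 0.2963.
E₂ ≈ 138.1 N/C.

E ≈ 138 N/C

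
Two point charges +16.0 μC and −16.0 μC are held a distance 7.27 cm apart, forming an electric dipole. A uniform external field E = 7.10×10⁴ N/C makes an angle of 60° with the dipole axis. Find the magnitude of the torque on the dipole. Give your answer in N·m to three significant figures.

τ ≈ 0.0715 N·m

Dipole moment p = qd = (1.60×10⁻⁵ C)(0.0727 m) = 1.163×10⁻⁶ C·m.
Torque on an electric dipole: τ = pE sinθ.
τ = (1.163×10⁻⁶)(7.10×10⁴)·sin60° = 0.07151 N·m.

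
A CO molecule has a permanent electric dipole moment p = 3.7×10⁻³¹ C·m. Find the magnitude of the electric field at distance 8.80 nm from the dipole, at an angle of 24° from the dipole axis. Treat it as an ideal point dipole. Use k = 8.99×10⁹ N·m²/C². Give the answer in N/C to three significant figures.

E ≈ 9140 N/C

At angle θ the dipole field magnitude is E = (kp/r³)·√(1 + 3cos²θ).
kp/r³ = (8.99×10⁹)(3.70×10⁻³¹) / (8.80×10⁻⁹)³ = 4881 N/C.
√(1 + 3cos²24°) = √(1 + 3·0.8346) = √3.5037 ≈ 1.8718.
E ≈ 4881 × 1.872 = 9136 N/C.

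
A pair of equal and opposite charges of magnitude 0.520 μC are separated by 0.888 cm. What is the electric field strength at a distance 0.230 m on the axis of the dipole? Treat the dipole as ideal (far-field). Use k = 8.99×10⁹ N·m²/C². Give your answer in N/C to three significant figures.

E ≈ 6820 N/C

Dipole moment p = qd = (5.20×10⁻⁷ C)(0.00888 m) = 4.618×10⁻⁹ C·m.
On the dipole axis E = 2kp/r³.
E = 2·(8.99×10⁹)(4.618×10⁻⁹) / (0.230)³ = 6824 N/C.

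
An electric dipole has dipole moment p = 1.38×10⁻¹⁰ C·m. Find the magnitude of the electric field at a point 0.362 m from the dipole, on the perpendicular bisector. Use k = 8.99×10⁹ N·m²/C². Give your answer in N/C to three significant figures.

E ≈ 26.2 N/C

In the equatorial plane E = kp/r³.
E = (8.99×10⁹)(1.38×10⁻¹⁰) / (0.362)³ = 26.15 N/C.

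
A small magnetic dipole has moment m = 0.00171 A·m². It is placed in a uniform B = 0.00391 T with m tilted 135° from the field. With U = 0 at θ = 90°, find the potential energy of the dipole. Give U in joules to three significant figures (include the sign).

U ≈ 4.73×10⁻⁶ J

U = −m·B = −mB cosθ.
U = −(0.00171)(0.00391)·cos135° = 4.728×10⁻⁶ J.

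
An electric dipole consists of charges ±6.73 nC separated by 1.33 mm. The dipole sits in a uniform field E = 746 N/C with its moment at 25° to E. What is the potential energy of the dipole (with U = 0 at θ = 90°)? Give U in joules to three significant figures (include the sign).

Dipole moment p = qd = (6.73×10⁻⁹ C)(0.00133 m) = 8.951×10⁻¹² C·m.
U = −p·E = −pE cosθ.
U = −(8.951×10⁻¹²)(746)·cos25° = -6.052×10⁻⁹ J.

U ≈ -6.05×10⁻⁹ J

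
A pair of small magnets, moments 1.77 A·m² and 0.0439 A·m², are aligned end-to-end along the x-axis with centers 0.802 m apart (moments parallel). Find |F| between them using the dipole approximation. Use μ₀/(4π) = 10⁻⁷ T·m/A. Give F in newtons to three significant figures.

F ≈ 1.13×10⁻⁷ N

On-axis B of dipole 1: B = (μ₀/4π)·2m₁/r³. Force on dipole 2: F = m₂·dB/dr.
dB/dr = −(μ₀/4π)·6m₁/r⁴, so |F| = (μ₀/4π)·6m₁m₂/r⁴.
F = 6(10⁻⁷)(1.77)(0.0439)/(0.802)⁴ = 1.127×10⁻⁷ N.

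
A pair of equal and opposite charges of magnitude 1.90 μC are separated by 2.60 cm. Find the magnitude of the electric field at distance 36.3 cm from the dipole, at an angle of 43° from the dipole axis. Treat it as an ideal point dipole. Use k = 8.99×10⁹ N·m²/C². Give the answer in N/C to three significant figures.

E ≈ 1.50×10⁴ N/C

Dipole moment p = qd = (1.90×10⁻⁶ C)(0.0260 m) = 4.94×10⁻⁸ C·m.
At angle θ the dipole field magnitude is E = (kp/r³)·√(1 + 3cos²θ).
kp/r³ = (8.99×10⁹)(4.94×10⁻⁸) / (0.363)³ = 9285 N/C.
√(1 + 3cos²43°) = √(1 + 3·0.5349) = √2.6046 ≈ 1.6139.
E ≈ 9285 × 1.614 = 1.498×10⁴ N/C.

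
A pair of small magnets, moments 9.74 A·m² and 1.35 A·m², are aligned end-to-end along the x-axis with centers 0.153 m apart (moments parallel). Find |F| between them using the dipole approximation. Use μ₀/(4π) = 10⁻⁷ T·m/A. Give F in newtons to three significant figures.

On-axis B of dipole 1: B = (μ₀/4π)·2m₁/r³. Force on dipole 2: F = m₂·dB/dr.
dB/dr = −(μ₀/4π)·6m₁/r⁴, so |F| = (μ₀/4π)·6m₁m₂/r⁴.
F = 6(10⁻⁷)(9.74)(1.35)/(0.153)⁴ = 0.01440 N.

F ≈ 0.0144 N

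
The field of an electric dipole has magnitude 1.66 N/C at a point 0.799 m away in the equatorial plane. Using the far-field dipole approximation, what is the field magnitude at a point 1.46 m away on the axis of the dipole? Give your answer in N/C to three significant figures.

E ≈ 0.544 N/C

Dipole fields scale as 1/r³ in the far field.
The axial field is twice the equatorial field at the same r, so the geometry factor is 2/1.
E₂ = E₁ · (2/1) · (r₁/r₂)³ = 1.66 · 2 · (0.799/1.46)³.
(r₁/r₂)³ = (0.5473)³ = 0.1639.
E₂ ≈ 0.5442 N/C.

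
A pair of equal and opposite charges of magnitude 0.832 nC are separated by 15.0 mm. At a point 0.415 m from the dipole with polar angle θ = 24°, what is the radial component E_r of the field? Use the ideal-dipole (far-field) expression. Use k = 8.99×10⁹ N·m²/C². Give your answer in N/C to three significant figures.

Dipole moment p = qd = (8.32×10⁻¹⁰ C)(0.0150 m) = 1.248×10⁻¹¹ C·m.
For a dipole, E_r = (2kp cosθ)/r³.
kp/r³ = (8.99×10⁹)(1.248×10⁻¹¹)/(0.415)³ = 1.570 N/C.
E_r = 2·1.570·cos24° = 2.868 N/C.

E_r ≈ 2.87 N/C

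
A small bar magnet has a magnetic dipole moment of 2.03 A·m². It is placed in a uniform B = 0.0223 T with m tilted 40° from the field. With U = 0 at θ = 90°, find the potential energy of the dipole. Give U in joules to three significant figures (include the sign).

U ≈ -0.0347 J

U = −m·B = −mB cosθ.
U = −(2.03)(0.0223)·cos40° = -0.03468 J.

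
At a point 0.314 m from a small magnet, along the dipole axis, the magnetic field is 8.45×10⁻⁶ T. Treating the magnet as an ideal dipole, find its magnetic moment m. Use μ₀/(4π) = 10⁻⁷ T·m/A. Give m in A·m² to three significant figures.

On axis B = (μ₀/4π)·2m/r³, so m = Br³·4π/(μ₀·2).
m = (8.45×10⁻⁶)·(0.314)³ / (2·10⁻⁷) = 1.308 A·m².

m ≈ 1.31 A·m²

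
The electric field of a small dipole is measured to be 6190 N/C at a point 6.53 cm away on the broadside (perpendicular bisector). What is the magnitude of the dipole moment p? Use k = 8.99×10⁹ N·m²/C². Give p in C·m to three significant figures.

In the equatorial plane E = kp/r³, so p = Er³/(k).
p = (6190)·(0.0653)³ / (8.99×10⁹) = 1.917×10⁻¹⁰ C·m.

p ≈ 1.92×10⁻¹⁰ C·m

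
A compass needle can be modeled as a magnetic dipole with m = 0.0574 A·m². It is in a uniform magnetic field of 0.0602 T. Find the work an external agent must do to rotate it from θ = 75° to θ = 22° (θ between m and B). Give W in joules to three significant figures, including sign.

W_ext = ΔU = −mB cosθ₂ + mB cosθ₁ = mB(cosθ₁ − cosθ₂).
W = (0.0574)(0.0602)·(cos75° − cos22°) = (0.003455)·(-0.6684) = -0.002310 J.

W ≈ -0.00231 J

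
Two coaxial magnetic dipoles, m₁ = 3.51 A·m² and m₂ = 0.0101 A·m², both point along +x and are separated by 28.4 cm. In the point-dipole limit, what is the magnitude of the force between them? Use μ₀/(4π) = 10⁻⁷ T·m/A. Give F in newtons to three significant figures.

F ≈ 3.27×10⁻⁶ N

On-axis B of dipole 1: B = (μ₀/4π)·2m₁/r³. Force on dipole 2: F = m₂·dB/dr.
dB/dr = −(μ₀/4π)·6m₁/r⁴, so |F| = (μ₀/4π)·6m₁m₂/r⁴.
F = 6(10⁻⁷)(3.51)(0.0101)/(0.284)⁴ = 3.270×10⁻⁶ N.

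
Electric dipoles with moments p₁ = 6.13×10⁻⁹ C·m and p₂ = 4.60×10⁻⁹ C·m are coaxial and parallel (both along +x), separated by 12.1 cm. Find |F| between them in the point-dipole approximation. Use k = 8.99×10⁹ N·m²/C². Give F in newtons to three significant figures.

On-axis field of dipole 1 at distance r: E = 2kp₁/r³. Force on dipole 2 is F = p₂·dE/dr (gradient along axis).
dE/dr = −6kp₁/r⁴, so |F| = 6kp₁p₂/r⁴ (attractive for aligned moments).
F = 6(8.99×10⁹)(6.13×10⁻⁹)(4.60×10⁻⁹)/(0.121)⁴ = 0.007096 N.

F ≈ 0.00710 N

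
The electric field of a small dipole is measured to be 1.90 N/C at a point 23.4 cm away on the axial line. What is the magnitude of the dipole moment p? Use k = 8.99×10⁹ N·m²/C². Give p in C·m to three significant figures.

On axis E = 2kp/r³, so p = Er³/(2k).
p = (1.90)·(0.234)³ / (2·8.99×10⁹) = 1.354×10⁻¹² C·m.

p ≈ 1.35×10⁻¹² C·m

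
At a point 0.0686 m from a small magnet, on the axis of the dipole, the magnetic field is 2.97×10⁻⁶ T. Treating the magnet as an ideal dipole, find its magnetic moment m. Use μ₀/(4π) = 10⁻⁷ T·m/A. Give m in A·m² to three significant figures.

On axis B = (μ₀/4π)·2m/r³, so m = Br³·4π/(μ₀·2).
m = (2.97×10⁻⁶)·(0.0686)³ / (2·10⁻⁷) = 0.004794 A·m².

m ≈ 0.00479 A·m²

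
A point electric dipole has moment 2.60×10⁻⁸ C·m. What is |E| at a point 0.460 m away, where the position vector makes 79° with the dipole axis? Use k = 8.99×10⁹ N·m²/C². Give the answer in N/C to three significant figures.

E ≈ 2530 N/C

At angle θ the dipole field magnitude is E = (kp/r³)·√(1 + 3cos²θ).
kp/r³ = (8.99×10⁹)(2.60×10⁻⁸) / (0.460)³ = 2401 N/C.
√(1 + 3cos²79°) = √(1 + 3·0.0364) = √1.1092 ≈ 1.0532.
E ≈ 2401 × 1.053 = 2529 N/C.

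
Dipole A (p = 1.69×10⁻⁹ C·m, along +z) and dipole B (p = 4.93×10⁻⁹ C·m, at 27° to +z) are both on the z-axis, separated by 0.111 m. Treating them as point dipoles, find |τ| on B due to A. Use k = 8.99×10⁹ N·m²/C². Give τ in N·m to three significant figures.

The second dipole sits on the axis of the first, so the field there is axial: E₁ = 2kp₁/r³ along +z.
E₁ = 2(8.99×10⁹)(1.69×10⁻⁹)/(0.111)³ = 2.222×10⁴ N/C.
Torque on the second dipole: τ = p₂ E₁ sinθ.
τ = (4.93×10⁻⁹)(2.222×10⁴)·sin27° = 4.973×10⁻⁵ N·m.

τ ≈ 4.97×10⁻⁵ N·m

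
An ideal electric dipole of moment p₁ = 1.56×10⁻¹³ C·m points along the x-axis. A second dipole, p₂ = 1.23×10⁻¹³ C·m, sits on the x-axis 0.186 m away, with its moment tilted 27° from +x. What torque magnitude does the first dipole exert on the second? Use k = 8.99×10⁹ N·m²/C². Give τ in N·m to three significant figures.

τ ≈ 2.43×10⁻¹⁴ N·m

The second dipole sits on the axis of the first, so the field there is axial: E₁ = 2kp₁/r³ along +x.
E₁ = 2(8.99×10⁹)(1.56×10⁻¹³)/(0.186)³ = 0.4359 N/C.
Torque on the second dipole: τ = p₂ E₁ sinθ.
τ = (1.23×10⁻¹³)(0.4359)·sin27° = 2.434×10⁻¹⁴ N·m.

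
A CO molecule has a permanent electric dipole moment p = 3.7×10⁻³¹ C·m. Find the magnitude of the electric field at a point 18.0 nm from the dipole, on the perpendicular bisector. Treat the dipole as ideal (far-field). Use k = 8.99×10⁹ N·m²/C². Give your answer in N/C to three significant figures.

E ≈ 570 N/C

On the perpendicular bisector E = kp/r³ (half the axial value at the same distance).
E = (8.99×10⁹)(3.70×10⁻³¹) / (1.80×10⁻⁸)³ = 570.4 N/C.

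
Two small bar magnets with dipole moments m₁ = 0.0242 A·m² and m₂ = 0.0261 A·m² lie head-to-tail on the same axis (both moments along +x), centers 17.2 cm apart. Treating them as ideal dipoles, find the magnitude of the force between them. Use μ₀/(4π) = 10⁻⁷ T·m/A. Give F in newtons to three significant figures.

F ≈ 4.33×10⁻⁷ N

On-axis B of dipole 1: B = (μ₀/4π)·2m₁/r³. Force on dipole 2: F = m₂·dB/dr.
dB/dr = −(μ₀/4π)·6m₁/r⁴, so |F| = (μ₀/4π)·6m₁m₂/r⁴.
F = 6(10⁻⁷)(0.0242)(0.0261)/(0.172)⁴ = 4.330×10⁻⁷ N.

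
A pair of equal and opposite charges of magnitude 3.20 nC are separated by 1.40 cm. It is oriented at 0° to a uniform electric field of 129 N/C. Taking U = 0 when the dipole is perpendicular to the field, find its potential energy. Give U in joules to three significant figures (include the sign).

U ≈ -5.78×10⁻⁹ J

Dipole moment p = qd = (3.20×10⁻⁹ C)(0.0140 m) = 4.48×10⁻¹¹ C·m.
U = −p·E = −pE cosθ.
U = −(4.48×10⁻¹¹)(129)·cos0° = -5.779×10⁻⁹ J.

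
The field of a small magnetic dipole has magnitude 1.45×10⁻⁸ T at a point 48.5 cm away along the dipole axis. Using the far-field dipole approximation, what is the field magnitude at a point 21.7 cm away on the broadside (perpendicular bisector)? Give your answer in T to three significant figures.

B ≈ 8.09×10⁻⁸ T

Dipole fields scale as 1/r³ in the far field.
The axial field is twice the equatorial field at the same r, so the geometry factor is 1/2.
B₂ = B₁ · (1/2) · (r₁/r₂)³ = 1.45×10⁻⁸ · 0.5 · (48.5/21.7)³.
(r₁/r₂)³ = (2.235)³ = 11.16.
B₂ ≈ 8.094×10⁻⁸ T.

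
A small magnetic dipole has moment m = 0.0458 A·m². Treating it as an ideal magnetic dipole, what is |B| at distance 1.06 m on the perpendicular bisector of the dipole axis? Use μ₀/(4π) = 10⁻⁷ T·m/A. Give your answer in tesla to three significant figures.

B ≈ 3.85×10⁻⁹ T

In the equatorial plane B = (μ₀/4π)·m/r³ (half the axial value).
B = (10⁻⁷)·(0.0458) / (1.06)³ = 3.845×10⁻⁹ T.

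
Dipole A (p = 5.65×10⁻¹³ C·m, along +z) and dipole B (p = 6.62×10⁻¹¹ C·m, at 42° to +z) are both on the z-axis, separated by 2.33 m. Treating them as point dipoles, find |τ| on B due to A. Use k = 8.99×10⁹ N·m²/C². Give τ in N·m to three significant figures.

τ ≈ 3.56×10⁻¹⁴ N·m

The second dipole sits on the axis of the first, so the field there is axial: E₁ = 2kp₁/r³ along +z.
E₁ = 2(8.99×10⁹)(5.65×10⁻¹³)/(2.33)³ = 8.031×10⁻⁴ N/C.
Torque on the second dipole: τ = p₂ E₁ sinθ.
τ = (6.62×10⁻¹¹)(8.031×10⁻⁴)·sin42° = 3.557×10⁻¹⁴ N·m.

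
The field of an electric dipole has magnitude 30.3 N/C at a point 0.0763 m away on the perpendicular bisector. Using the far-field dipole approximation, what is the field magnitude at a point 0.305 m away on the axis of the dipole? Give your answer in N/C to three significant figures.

E ≈ 0.949 N/C

Dipole fields scale as 1/r³ in the far field.
The axial field is twice the equatorial field at the same r, so the geometry factor is 2/1.
E₂ = E₁ · (2/1) · (r₁/r₂)³ = 30.3 · 2 · (0.0763/0.305)³.
(r₁/r₂)³ = (0.2502)³ = 0.01566.
E₂ ≈ 0.9487 N/C.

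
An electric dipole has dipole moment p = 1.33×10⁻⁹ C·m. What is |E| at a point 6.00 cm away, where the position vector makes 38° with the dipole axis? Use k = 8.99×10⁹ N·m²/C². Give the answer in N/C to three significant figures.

At angle θ the dipole field magnitude is E = (kp/r³)·√(1 + 3cos²θ).
kp/r³ = (8.99×10⁹)(1.33×10⁻⁹) / (0.0600)³ = 5.536×10⁴ N/C.
√(1 + 3cos²38°) = √(1 + 3·0.6210) = √2.8629 ≈ 1.6920.
E ≈ 5.536×10⁴ × 1.692 = 9.366×10⁴ N/C.

E ≈ 9.37×10⁴ N/C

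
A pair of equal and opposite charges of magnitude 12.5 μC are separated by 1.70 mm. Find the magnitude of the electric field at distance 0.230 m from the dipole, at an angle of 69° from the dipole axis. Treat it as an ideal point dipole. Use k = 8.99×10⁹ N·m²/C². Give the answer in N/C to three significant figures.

Dipole moment p = qd = (1.25×10⁻⁵ C)(0.00170 m) = 2.125×10⁻⁸ C·m.
At angle θ the dipole field magnitude is E = (kp/r³)·√(1 + 3cos²θ).
kp/r³ = (8.99×10⁹)(2.125×10⁻⁸) / (0.230)³ = 1.570×10⁴ N/C.
√(1 + 3cos²69°) = √(1 + 3·0.1284) = √1.3853 ≈ 1.1770.
E ≈ 1.570×10⁴ × 1.177 = 1.848×10⁴ N/C.

E ≈ 1.85×10⁴ N/C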